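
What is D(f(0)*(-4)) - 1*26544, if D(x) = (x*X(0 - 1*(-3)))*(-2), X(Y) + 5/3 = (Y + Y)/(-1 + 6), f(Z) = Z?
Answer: -26544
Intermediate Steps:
X(Y) = -5/3 + 2*Y/5 (X(Y) = -5/3 + (Y + Y)/(-1 + 6) = -5/3 + (2*Y)/5 = -5/3 + (2*Y)*(⅕) = -5/3 + 2*Y/5)
D(x) = 14*x/15 (D(x) = (x*(-5/3 + 2*(0 - 1*(-3))/5))*(-2) = (x*(-5/3 + 2*(0 + 3)/5))*(-2) = (x*(-5/3 + (⅖)*3))*(-2) = (x*(-5/3 + 6/5))*(-2) = (x*(-7/15))*(-2) = -7*x/15*(-2) = 14*x/15)
D(f(0)*(-4)) - 1*26544 = 14*(0*(-4))/15 - 1*26544 = (14/15)*0 - 26544 = 0 - 26544 = -26544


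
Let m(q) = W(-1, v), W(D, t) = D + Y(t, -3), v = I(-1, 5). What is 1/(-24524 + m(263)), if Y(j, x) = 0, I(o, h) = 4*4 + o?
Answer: -1/24525 ≈ -4.0775e-5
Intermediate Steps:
I(o, h) = 16 + o
v = 15 (v = 16 - 1 = 15)
W(D, t) = D (W(D, t) = D + 0 = D)
m(q) = -1
1/(-24524 + m(263)) = 1/(-24524 - 1) = 1/(-24525) = -1/24525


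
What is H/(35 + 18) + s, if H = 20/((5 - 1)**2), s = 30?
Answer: 6365/212 ≈ 30.024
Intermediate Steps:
H = 5/4 (H = 20/(4**2) = 20/16 = 20*(1/16) = 5/4 ≈ 1.2500)
H/(35 + 18) + s = (5/4)/(35 + 18) + 30 = (5/4)/53 + 30 = (1/53)*(5/4) + 30 = 5/212 + 30 = 6365/212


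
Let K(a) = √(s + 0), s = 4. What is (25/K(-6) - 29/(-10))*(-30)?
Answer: -462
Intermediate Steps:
K(a) = 2 (K(a) = √(4 + 0) = √4 = 2)
(25/K(-6) - 29/(-10))*(-30) = (25/2 - 29/(-10))*(-30) = (25*(½) - 29*(-⅒))*(-30) = (25/2 + 29/10)*(-30) = (77/5)*(-30) = -462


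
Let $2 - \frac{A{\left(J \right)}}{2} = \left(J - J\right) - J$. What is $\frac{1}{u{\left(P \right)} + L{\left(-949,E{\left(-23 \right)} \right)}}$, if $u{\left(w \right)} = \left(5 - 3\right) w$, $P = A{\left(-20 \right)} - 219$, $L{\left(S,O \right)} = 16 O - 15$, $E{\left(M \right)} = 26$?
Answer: $- \frac{1}{109} \approx -0.0091743$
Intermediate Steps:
$A{\left(J \right)} = 4 + 2 J$ ($A{\left(J \right)} = 4 - 2 \left(\left(J - J\right) - J\right) = 4 - 2 \left(0 - J\right) = 4 - 2 \left(- J\right) = 4 + 2 J$)
$L{\left(S,O \right)} = -15 + 16 O$
$P = -255$ ($P = \left(4 + 2 \left(-20\right)\right) - 219 = \left(4 - 40\right) - 219 = -36 - 219 = -255$)
$u{\left(w \right)} = 2 w$
$\frac{1}{u{\left(P \right)} + L{\left(-949,E{\left(-23 \right)} \right)}} = \frac{1}{2 \left(-255\right) + \left(-15 + 16 \cdot 26\right)} = \frac{1}{-510 + \left(-15 + 416\right)} = \frac{1}{-510 + 401} = \frac{1}{-109} = - \frac{1}{109}$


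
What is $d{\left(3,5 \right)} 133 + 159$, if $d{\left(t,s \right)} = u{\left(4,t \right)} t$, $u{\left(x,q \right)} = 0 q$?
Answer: $159$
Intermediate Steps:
$u{\left(x,q \right)} = 0$
$d{\left(t,s \right)} = 0$ ($d{\left(t,s \right)} = 0 t = 0$)
$d{\left(3,5 \right)} 133 + 159 = 0 \cdot 133 + 159 = 0 + 159 = 159$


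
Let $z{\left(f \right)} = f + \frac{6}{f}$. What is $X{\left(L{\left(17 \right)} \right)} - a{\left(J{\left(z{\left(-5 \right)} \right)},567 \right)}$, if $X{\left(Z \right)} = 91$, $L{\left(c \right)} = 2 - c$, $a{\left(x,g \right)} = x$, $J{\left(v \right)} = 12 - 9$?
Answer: $88$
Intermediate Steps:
$J{\left(v \right)} = 3$
$X{\left(L{\left(17 \right)} \right)} - a{\left(J{\left(z{\left(-5 \right)} \right)},567 \right)} = 91 - 3 = 88$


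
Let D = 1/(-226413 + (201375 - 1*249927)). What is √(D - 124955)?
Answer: 2*I*√2361829161148710/274965 ≈ 353.49*I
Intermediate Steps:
D = -1/274965 (D = 1/(-226413 + (201375 - 249927)) = 1/(-226413 - 48552) = 1/(-274965) = -1/274965 ≈ -3.6368e-6)
√(D - 124955) = √(-1/274965 - 124955) = √(-34358251576/274965) = 2*I*√2361829161148710/274965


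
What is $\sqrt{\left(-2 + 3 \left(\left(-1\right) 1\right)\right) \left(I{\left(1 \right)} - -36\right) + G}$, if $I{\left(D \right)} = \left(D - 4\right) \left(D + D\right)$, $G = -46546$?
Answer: $2 i \sqrt{11674} \approx 216.09 i$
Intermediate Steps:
$I{\left(D \right)} = 2 D \left(-4 + D\right)$ ($I{\left(D \right)} = \left(-4 + D\right) 2 D = 2 D \left(-4 + D\right)$)
$\sqrt{\left(-2 + 3 \left(\left(-1\right) 1\right)\right) \left(I{\left(1 \right)} - -36\right) + G} = \sqrt{\left(-2 + 3 \left(\left(-1\right) 1\right)\right) \left(2 \cdot 1 \left(-4 + 1\right) - -36\right) - 46546} = \sqrt{\left(-2 + 3 \left(-1\right)\right) \left(2 \cdot 1 \left(-3\right) + 36\right) - 46546} = \sqrt{\left(-2 - 3\right) \left(-6 + 36\right) - 46546} = \sqrt{\left(-5\right) 30 - 46546} = \sqrt{-150 - 46546} = \sqrt{-46696} = 2 i \sqrt{11674}$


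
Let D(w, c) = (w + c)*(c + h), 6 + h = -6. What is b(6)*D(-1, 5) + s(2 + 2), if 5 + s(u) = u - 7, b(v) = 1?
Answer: -36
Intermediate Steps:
s(u) = -12 + u (s(u) = -5 + (u - 7) = -5 + (-7 + u) = -12 + u)
h = -12 (h = -6 - 6 = -12)
D(w, c) = (-12 + c)*(c + w) (D(w, c) = (w + c)*(c - 12) = (c + w)*(-12 + c) = (-12 + c)*(c + w))
b(6)*D(-1, 5) + s(2 + 2) = 1*(5² - 12*5 - 12*(-1) + 5*(-1)) + (-12 + (2 + 2)) = 1*(25 - 60 + 12 - 5) + (-12 + 4) = 1*(-28) - 8 = -28 - 8 = -36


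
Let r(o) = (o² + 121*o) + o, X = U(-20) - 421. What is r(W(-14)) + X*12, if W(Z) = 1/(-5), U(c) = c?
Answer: -132909/25 ≈ -5316.4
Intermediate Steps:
W(Z) = -⅕
X = -441 (X = -20 - 421 = -441)
r(o) = o² + 122*o
r(W(-14)) + X*12 = -(122 - ⅕)/5 - 441*12 = -⅕*609/5 - 5292 = -609/25 - 5292 = -132909/25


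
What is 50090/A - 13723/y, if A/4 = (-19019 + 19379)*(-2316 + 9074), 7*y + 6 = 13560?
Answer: -5189670127/732783456 ≈ -7.0821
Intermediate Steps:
y = 13554/7 (y = -6/7 + (⅐)*13560 = -6/7 + 13560/7 = 13554/7 ≈ 1936.3)
A = 9731520 (A = 4*((-19019 + 19379)*(-2316 + 9074)) = 4*(360*6758) = 4*2432880 = 9731520)
50090/A - 13723/y = 50090/9731520 - 13723/13554/7 = 50090*(1/9731520) - 13723*7/13554 = 5009/973152 - 96061/13554 = -5189670127/732783456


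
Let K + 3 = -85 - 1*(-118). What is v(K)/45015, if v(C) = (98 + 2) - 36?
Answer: 64/45015 ≈ 0.0014217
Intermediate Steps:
K = 30 (K = -3 + (-85 - 1*(-118)) = -3 + (-85 + 118) = -3 + 33 = 30)
v(C) = 64 (v(C) = 100 - 36 = 64)
v(K)/45015 = 64/45015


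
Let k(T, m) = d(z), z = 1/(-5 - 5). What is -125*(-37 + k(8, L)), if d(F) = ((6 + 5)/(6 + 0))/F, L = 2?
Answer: 20750/3 ≈ 6916.7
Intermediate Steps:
z = -⅒ (z = 1/(-10) = -⅒ ≈ -0.10000)
d(F) = 11/(6*F) (d(F) = (11/6)/F = (11*(⅙))/F = 11/(6*F))
k(T, m) = -55/3 (k(T, m) = 11/(6*(-⅒)) = (11/6)*(-10) = -55/3)
-125*(-37 + k(8, L)) = -125*(-37 - 55/3) = -125*(-166/3) = 20750/3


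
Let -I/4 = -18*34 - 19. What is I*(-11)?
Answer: -27764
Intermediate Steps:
I = 2524 (I = -4*(-18*34 - 19) = -4*(-612 - 19) = -4*(-631) = 2524)
I*(-11) = 2524*(-11) = -27764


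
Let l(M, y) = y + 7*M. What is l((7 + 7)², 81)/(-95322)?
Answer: -1453/95322 ≈ -0.015243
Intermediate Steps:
l((7 + 7)², 81)/(-95322) = (81 + 7*(7 + 7)²)/(-95322) = (81 + 7*14²)*(-1/95322) = (81 + 7*196)*(-1/95322) = (81 + 1372)*(-1/95322) = 1453*(-1/95322) = -1453/95322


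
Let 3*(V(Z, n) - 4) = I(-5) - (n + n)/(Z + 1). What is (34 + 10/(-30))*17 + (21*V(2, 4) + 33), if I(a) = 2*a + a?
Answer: 1697/3 ≈ 565.67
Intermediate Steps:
I(a) = 3*a
V(Z, n) = -1 - 2*n/(3*(1 + Z)) (V(Z, n) = 4 + (3*(-5) - (n + n)/(Z + 1))/3 = 4 + (-15 - 2*n/(1 + Z))/3 = 4 + (-5 - 2*n/(3*(1 + Z))) = -1 - 2*n/(3*(1 + Z)))
(34 + 10/(-30))*17 + (21*V(2, 4) + 33) = (34 + 10/(-30))*17 + (21*((-1 - 1*2 - 2/3*4)/(1 + 2)) + 33) = (34 + 10*(-1/30))*17 + (21*((-1 - 2 - 8/3)/3) + 33) = (34 - 1/3)*17 + (21*((1/3)*(-17/3)) + 33) = (101/3)*17 + (21*(-17/9) + 33) = 1717/3 + (-119/3 + 33) = 1717/3 - 20/3 = 1697/3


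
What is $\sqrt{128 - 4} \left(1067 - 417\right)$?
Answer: $1300 \sqrt{31} \approx 7238.1$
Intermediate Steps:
$\sqrt{128 - 4} \left(1067 - 417\right) = \sqrt{124} \cdot 650 = 2 \sqrt{31} \cdot 650 = 1300 \sqrt{31}$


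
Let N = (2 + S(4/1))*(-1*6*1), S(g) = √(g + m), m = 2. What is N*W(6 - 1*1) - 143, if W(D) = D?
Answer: -203 - 30*√6 ≈ -276.48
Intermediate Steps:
S(g) = √(2 + g) (S(g) = √(g + 2) = √(2 + g))
N = -12 - 6*√6 (N = (2 + √(2 + 4/1))*(-1*6*1) = (2 + √(2 + 4*1))*(-6*1) = (2 + √(2 + 4))*(-6) = (2 + √6)*(-6) = -12 - 6*√6 ≈ -26.697)
N*W(6 - 1*1) - 143 = (-12 - 6*√6)*(6 - 1*1) - 143 = (-12 - 6*√6)*(6 - 1) - 143 = (-12 - 6*√6)*5 - 143 = (-60 - 30*√6) - 143 = -203 - 30*√6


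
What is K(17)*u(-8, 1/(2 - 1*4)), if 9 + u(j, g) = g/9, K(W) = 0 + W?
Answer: -2771/18 ≈ -153.94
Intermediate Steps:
K(W) = W
u(j, g) = -9 + g/9
K(17)*u(-8, 1/(2 - 1*4)) = 17*(-9 + 1/(9*(2 - 1*4))) = 17*(-9 + 1/(9*(2 - 4))) = 17*(-9 + (⅑)/(-2)) = 17*(-9 + (⅑)*(-½)) = 17*(-9 - 1/18) = 17*(-163/18) = -2771/18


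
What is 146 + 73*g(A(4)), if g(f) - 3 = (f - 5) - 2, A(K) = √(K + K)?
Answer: -146 + 146*√2 ≈ 60.475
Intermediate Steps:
A(K) = √2*√K (A(K) = √(2*K) = √2*√K)
g(f) = -4 + f (g(f) = 3 + ((f - 5) - 2) = 3 + ((-5 + f) - 2) = 3 + (-7 + f) = -4 + f)
146 + 73*g(A(4)) = 146 + 73*(-4 + √2*√4) = 146 + 73*(-4 + √2*2) = 146 + 73*(-4 + 2*√2) = 146 + (-292 + 146*√2) = -146 + 146*√2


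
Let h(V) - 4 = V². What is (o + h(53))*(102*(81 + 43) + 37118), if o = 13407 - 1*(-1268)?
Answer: 870307808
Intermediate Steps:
h(V) = 4 + V²
o = 14675 (o = 13407 + 1268 = 14675)
(o + h(53))*(102*(81 + 43) + 37118) = (14675 + (4 + 53²))*(102*(81 + 43) + 37118) = (14675 + (4 + 2809))*(102*124 + 37118) = (14675 + 2813)*(12648 + 37118) = 17488*49766 = 870307808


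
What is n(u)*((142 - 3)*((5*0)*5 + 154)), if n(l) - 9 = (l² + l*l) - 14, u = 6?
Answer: 1434202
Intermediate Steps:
n(l) = -5 + 2*l² (n(l) = 9 + ((l² + l*l) - 14) = 9 + ((l² + l²) - 14) = 9 + (2*l² - 14) = 9 + (-14 + 2*l²) = -5 + 2*l²)
n(u)*((142 - 3)*((5*0)*5 + 154)) = (-5 + 2*6²)*((142 - 3)*((5*0)*5 + 154)) = (-5 + 2*36)*(139*(0*5 + 154)) = (-5 + 72)*(139*(0 + 154)) = 67*(139*154) = 67*21406 = 1434202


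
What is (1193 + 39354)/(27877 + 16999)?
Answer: 3119/3452 ≈ 0.90353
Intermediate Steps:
(1193 + 39354)/(27877 + 16999) = 40547/44876 = 40547*(1/44876) = 3119/3452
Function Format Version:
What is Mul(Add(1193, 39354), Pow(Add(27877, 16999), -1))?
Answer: Rational(3119, 3452) ≈ 0.90353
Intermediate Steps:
Mul(Add(1193, 39354), Pow(Add(27877, 16999), -1)) = Mul(40547, Pow(44876, -1)) = Mul(40547, Rational(1, 44876)) = Rational(3119, 3452)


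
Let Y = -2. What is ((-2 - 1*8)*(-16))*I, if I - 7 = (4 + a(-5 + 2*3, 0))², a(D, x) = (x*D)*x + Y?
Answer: 1760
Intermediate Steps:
a(D, x) = -2 + D*x² (a(D, x) = (x*D)*x - 2 = (D*x)*x - 2 = D*x² - 2 = -2 + D*x²)
I = 11 (I = 7 + (4 + (-2 + (-5 + 2*3)*0²))² = 7 + (4 + (-2 + (-5 + 6)*0))² = 7 + (4 + (-2 + 1*0))² = 7 + (4 + (-2 + 0))² = 7 + (4 - 2)² = 7 + 2² = 7 + 4 = 11)
((-2 - 1*8)*(-16))*I = ((-2 - 1*8)*(-16))*11 = ((-2 - 8)*(-16))*11 = -10*(-16)*11 = 160*11 = 1760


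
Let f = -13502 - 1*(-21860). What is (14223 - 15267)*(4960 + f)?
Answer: -13903992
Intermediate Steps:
f = 8358 (f = -13502 + 21860 = 8358)
(14223 - 15267)*(4960 + f) = (14223 - 15267)*(4960 + 8358) = -1044*13318 = -13903992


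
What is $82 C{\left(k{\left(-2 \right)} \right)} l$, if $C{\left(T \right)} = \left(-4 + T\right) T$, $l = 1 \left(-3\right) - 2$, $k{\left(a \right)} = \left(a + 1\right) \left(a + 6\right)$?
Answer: $-13120$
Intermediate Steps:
$k{\left(a \right)} = \left(1 + a\right) \left(6 + a\right)$
$l = -5$ ($l = -3 - 2 = -5$)
$C{\left(T \right)} = T \left(-4 + T\right)$
$82 C{\left(k{\left(-2 \right)} \right)} l = 82 \left(6 + \left(-2\right)^{2} + 7 \left(-2\right)\right) \left(-4 + \left(6 + \left(-2\right)^{2} + 7 \left(-2\right)\right)\right) \left(-5\right) = 82 \left(6 + 4 - 14\right) \left(-4 + \left(6 + 4 - 14\right)\right) \left(-5\right) = 82 \left(- 4 \left(-4 - 4\right)\right) \left(-5\right) = 82 \left(\left(-4\right) \left(-8\right)\right) \left(-5\right) = 82 \cdot 32 \left(-5\right) = 2624 \left(-5\right) = -13120$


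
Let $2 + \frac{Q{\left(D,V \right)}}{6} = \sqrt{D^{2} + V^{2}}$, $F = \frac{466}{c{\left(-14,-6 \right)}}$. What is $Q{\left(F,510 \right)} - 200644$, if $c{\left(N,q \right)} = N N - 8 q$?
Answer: $-200656 + \frac{3 \sqrt{3871382689}}{61} \approx -1.976 \cdot 10^{5}$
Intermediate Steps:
$c{\left(N,q \right)} = N^{2} - 8 q$
$F = \frac{233}{122}$ ($F = \frac{466}{\left(-14\right)^{2} - -48} = \frac{466}{196 + 48} = \frac{466}{244} = 466 \cdot \frac{1}{244} = \frac{233}{122} \approx 1.9098$)
$Q{\left(D,V \right)} = -12 + 6 \sqrt{D^{2} + V^{2}}$
$Q{\left(F,510 \right)} - 200644 = \left(-12 + 6 \sqrt{\left(\frac{233}{122}\right)^{2} + 510^{2}}\right) - 200644 = \left(-12 + 6 \sqrt{\frac{54289}{14884} + 260100}\right) - 200644 = \left(-12 + 6 \sqrt{\frac{3871382689}{14884}}\right) - 200644 = \left(-12 + 6 \frac{\sqrt{3871382689}}{122}\right) - 200644 = \left(-12 + \frac{3 \sqrt{3871382689}}{61}\right) - 200644 = -200656 + \frac{3 \sqrt{3871382689}}{61}$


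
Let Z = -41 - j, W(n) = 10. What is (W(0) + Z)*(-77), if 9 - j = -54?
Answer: 7238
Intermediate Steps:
j = 63 (j = 9 - 1*(-54) = 9 + 54 = 63)
Z = -104 (Z = -41 - 1*63 = -41 - 63 = -104)
(W(0) + Z)*(-77) = (10 - 104)*(-77) = -94*(-77) = 7238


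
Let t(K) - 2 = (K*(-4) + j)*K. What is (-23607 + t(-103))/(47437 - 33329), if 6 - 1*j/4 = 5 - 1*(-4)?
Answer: -64805/14108 ≈ -4.5935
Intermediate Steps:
j = -12 (j = 24 - 4*(5 - 1*(-4)) = 24 - 4*(5 + 4) = 24 - 4*9 = 24 - 36 = -12)
t(K) = 2 + K*(-12 - 4*K) (t(K) = 2 + (K*(-4) - 12)*K = 2 + (-4*K - 12)*K = 2 + (-12 - 4*K)*K = 2 + K*(-12 - 4*K))
(-23607 + t(-103))/(47437 - 33329) = (-23607 + (2 - 12*(-103) - 4*(-103)**2))/(47437 - 33329) = (-23607 + (2 + 1236 - 4*10609))/14108 = (-23607 + (2 + 1236 - 42436))*(1/14108) = (-23607 - 41198)*(1/14108) = -64805*1/14108 = -64805/14108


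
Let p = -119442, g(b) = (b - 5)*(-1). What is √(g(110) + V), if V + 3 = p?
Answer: 5*I*√4782 ≈ 345.76*I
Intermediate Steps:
g(b) = 5 - b (g(b) = (-5 + b)*(-1) = 5 - b)
V = -119445 (V = -3 - 119442 = -119445)
√(g(110) + V) = √((5 - 1*110) - 119445) = √((5 - 110) - 119445) = √(-105 - 119445) = √(-119550) = 5*I*√4782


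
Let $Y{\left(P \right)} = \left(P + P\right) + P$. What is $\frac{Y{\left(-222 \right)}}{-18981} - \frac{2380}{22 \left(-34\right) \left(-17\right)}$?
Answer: $- \frac{1621}{10659} \approx -0.15208$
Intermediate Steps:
$Y{\left(P \right)} = 3 P$ ($Y{\left(P \right)} = 2 P + P = 3 P$)
$\frac{Y{\left(-222 \right)}}{-18981} - \frac{2380}{22 \left(-34\right) \left(-17\right)} = \frac{3 \left(-222\right)}{-18981} - \frac{2380}{22 \left(-34\right) \left(-17\right)} = \left(-666\right) \left(- \frac{1}{18981}\right) - \frac{2380}{\left(-748\right) \left(-17\right)} = \frac{2}{57} - \frac{2380}{12716} = \frac{2}{57} - \frac{35}{187} = - \frac{1621}{10659}$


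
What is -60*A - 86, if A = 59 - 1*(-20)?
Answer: -4826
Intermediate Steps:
A = 79 (A = 59 + 20 = 79)
-60*A - 86 = -60*79 - 86 = -4740 - 86 = -4826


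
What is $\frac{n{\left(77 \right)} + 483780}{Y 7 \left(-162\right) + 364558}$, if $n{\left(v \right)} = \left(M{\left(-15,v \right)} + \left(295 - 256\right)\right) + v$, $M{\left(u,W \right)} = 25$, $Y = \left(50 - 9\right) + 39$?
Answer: $\frac{483921}{273838} \approx 1.7672$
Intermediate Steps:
$Y = 80$ ($Y = 41 + 39 = 80$)
$n{\left(v \right)} = 64 + v$ ($n{\left(v \right)} = \left(25 + \left(295 - 256\right)\right) + v = \left(25 + 39\right) + v = 64 + v$)
$\frac{n{\left(77 \right)} + 483780}{Y 7 \left(-162\right) + 364558} = \frac{\left(64 + 77\right) + 483780}{80 \cdot 7 \left(-162\right) + 364558} = \frac{141 + 483780}{560 \left(-162\right) + 364558} = \frac{483921}{-90720 + 364558} = \frac{483921}{273838}$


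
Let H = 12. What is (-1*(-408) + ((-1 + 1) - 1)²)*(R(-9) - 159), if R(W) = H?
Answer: -60123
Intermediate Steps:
R(W) = 12
(-1*(-408) + ((-1 + 1) - 1)²)*(R(-9) - 159) = (-1*(-408) + ((-1 + 1) - 1)²)*(12 - 159) = (408 + (0 - 1)²)*(-147) = (408 + (-1)²)*(-147) = (408 + 1)*(-147) = 409*(-147) = -60123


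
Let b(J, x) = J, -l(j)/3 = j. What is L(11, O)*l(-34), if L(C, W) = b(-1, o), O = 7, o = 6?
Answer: -102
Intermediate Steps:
l(j) = -3*j
L(C, W) = -1
L(11, O)*l(-34) = -(-3)*(-34) = -1*102 = -102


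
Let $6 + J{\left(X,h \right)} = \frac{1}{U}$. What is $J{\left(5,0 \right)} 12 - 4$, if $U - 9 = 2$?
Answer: $- \frac{824}{11} \approx -74.909$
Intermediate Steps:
$U = 11$ ($U = 9 + 2 = 11$)
$J{\left(X,h \right)} = - \frac{65}{11}$ ($J{\left(X,h \right)} = -6 + \frac{1}{11} = - \frac{65}{11}$)
$J{\left(5,0 \right)} 12 - 4 = \left(- \frac{65}{11}\right) 12 - 4 = - \frac{780}{11} - 4 = - \frac{824}{11}$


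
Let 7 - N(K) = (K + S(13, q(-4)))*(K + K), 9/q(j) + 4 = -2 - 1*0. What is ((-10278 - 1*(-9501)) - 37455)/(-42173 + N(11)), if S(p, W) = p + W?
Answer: 38232/42661 ≈ 0.89618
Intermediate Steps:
q(j) = -3/2 (q(j) = 9/(-4 + (-2 - 1*0)) = 9/(-4 + (-2 + 0)) = 9/(-4 - 2) = 9/(-6) = 9*(-1/6) = -3/2)
S(p, W) = W + p
N(K) = 7 - 2*K*(23/2 + K) (N(K) = 7 - (K + (-3/2 + 13))*(K + K) = 7 - (K + 23/2)*2*K = 7 - (23/2 + K)*2*K = 7 - 2*K*(23/2 + K))
((-10278 - 1*(-9501)) - 37455)/(-42173 + N(11)) = ((-10278 - 1*(-9501)) - 37455)/(-42173 + (7 - 23*11 - 2*11**2)) = ((-10278 + 9501) - 37455)/(-42173 + (7 - 253 - 2*121)) = (-777 - 37455)/(-42173 + (7 - 253 - 242)) = -38232/(-42173 - 488) = -38232/(-42661) = -38232*(-1/42661) = 38232/42661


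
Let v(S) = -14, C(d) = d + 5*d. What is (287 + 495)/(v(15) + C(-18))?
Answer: -391/61 ≈ -6.4098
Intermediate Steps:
C(d) = 6*d
(287 + 495)/(v(15) + C(-18)) = (287 + 495)/(-14 + 6*(-18)) = 782/(-14 - 108) = 782/(-122) = 782*(-1/122) = -391/61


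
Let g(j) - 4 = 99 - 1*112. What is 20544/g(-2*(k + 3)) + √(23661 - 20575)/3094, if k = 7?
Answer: -6848/3 + √3086/3094 ≈ -2282.6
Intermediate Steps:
g(j) = -9 (g(j) = 4 + (99 - 1*112) = 4 + (99 - 112) = 4 - 13 = -9)
20544/g(-2*(k + 3)) + √(23661 - 20575)/3094 = 20544/(-9) + √(23661 - 20575)/3094 = 20544*(-⅑) + √3086*(1/3094) = -6848/3 + √3086/3094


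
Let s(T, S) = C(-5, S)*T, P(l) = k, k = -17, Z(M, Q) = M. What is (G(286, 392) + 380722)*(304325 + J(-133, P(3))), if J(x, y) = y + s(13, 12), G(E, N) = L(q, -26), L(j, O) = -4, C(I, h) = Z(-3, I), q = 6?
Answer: 115840685142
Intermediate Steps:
C(I, h) = -3
P(l) = -17
G(E, N) = -4
s(T, S) = -3*T
J(x, y) = -39 + y (J(x, y) = y - 3*13 = y - 39 = -39 + y)
(G(286, 392) + 380722)*(304325 + J(-133, P(3))) = (-4 + 380722)*(304325 + (-39 - 17)) = 380718*(304325 - 56) = 380718*304269 = 115840685142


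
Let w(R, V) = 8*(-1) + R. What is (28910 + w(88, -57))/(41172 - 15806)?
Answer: 14495/12683 ≈ 1.1429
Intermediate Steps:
w(R, V) = -8 + R
(28910 + w(88, -57))/(41172 - 15806) = (28910 + (-8 + 88))/(41172 - 15806) = (28910 + 80)/25366 = 28990*(1/25366) = 14495/12683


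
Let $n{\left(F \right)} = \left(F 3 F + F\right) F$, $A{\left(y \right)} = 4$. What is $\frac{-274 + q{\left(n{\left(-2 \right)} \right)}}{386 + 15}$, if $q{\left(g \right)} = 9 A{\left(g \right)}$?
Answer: $- \frac{238}{401} \approx -0.59352$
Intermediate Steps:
$n{\left(F \right)} = F \left(F + 3 F^{2}\right)$ ($n{\left(F \right)} = \left(3 F F + F\right) F = \left(3 F^{2} + F\right) F = \left(F + 3 F^{2}\right) F = F \left(F + 3 F^{2}\right)$)
$q{\left(g \right)} = 36$ ($q{\left(g \right)} = 9 \cdot 4 = 36$)
$\frac{-274 + q{\left(n{\left(-2 \right)} \right)}}{386 + 15} = \frac{-274 + 36}{386 + 15} = - \frac{238}{401}$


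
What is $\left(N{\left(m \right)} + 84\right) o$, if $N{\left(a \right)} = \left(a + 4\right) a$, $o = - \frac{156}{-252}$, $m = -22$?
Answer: $\frac{2080}{7} \approx 297.14$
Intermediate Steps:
$o = \frac{13}{21}$ ($o = \left(-156\right) \left(- \frac{1}{252}\right) = \frac{13}{21} \approx 0.61905$)
$N{\left(a \right)} = a \left(4 + a\right)$ ($N{\left(a \right)} = \left(4 + a\right) a = a \left(4 + a\right)$)
$\left(N{\left(m \right)} + 84\right) o = \left(- 22 \left(4 - 22\right) + 84\right) \frac{13}{21} = \left(\left(-22\right) \left(-18\right) + 84\right) \frac{13}{21} = \left(396 + 84\right) \frac{13}{21} = 480 \cdot \frac{13}{21} = \frac{2080}{7}$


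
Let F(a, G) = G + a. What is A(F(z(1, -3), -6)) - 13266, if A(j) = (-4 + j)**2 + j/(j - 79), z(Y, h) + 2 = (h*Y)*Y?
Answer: -1173679/90 ≈ -13041.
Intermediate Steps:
z(Y, h) = -2 + h*Y**2 (z(Y, h) = -2 + (h*Y)*Y = -2 + (Y*h)*Y = -2 + h*Y**2)
A(j) = (-4 + j)**2 + j/(-79 + j)
A(F(z(1, -3), -6)) - 13266 = (-1264 + (-6 + (-2 - 3*1**2))**3 - 87*(-6 + (-2 - 3*1**2))**2 + 649*(-6 + (-2 - 3*1**2)))/(-79 + (-6 + (-2 - 3*1**2))) - 13266 = (-1264 + (-6 + (-2 - 3*1))**3 - 87*(-6 + (-2 - 3*1))**2 + 649*(-6 + (-2 - 3*1)))/(-79 + (-6 + (-2 - 3*1))) - 13266 = (-1264 + (-6 + (-2 - 3))**3 - 87*(-6 + (-2 - 3))**2 + 649*(-6 + (-2 - 3)))/(-79 + (-6 + (-2 - 3))) - 13266 = (-1264 + (-6 - 5)**3 - 87*(-6 - 5)**2 + 649*(-6 - 5))/(-79 + (-6 - 5)) - 13266 = (-1264 + (-11)**3 - 87*(-11)**2 + 649*(-11))/(-79 - 11) - 13266 = (-1264 - 1331 - 87*121 - 7139)/(-90) - 13266 = -(-1264 - 1331 - 10527 - 7139)/90 - 13266 = -1/90*(-20261) - 13266 = 20261/90 - 13266 = -1173679/90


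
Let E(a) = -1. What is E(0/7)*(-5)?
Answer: 5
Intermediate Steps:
E(0/7)*(-5) = -1*(-5) = 5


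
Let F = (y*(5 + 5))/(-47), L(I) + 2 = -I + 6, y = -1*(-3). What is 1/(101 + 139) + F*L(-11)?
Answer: -107953/11280 ≈ -9.5703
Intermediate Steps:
y = 3
L(I) = 4 - I (L(I) = -2 + (-I + 6) = -2 + (6 - I) = 4 - I)
F = -30/47 (F = (3*(5 + 5))/(-47) = (3*10)*(-1/47) = 30*(-1/47) = -30/47 ≈ -0.63830)
1/(101 + 139) + F*L(-11) = 1/(101 + 139) - 30*(4 - 1*(-11))/47 = 1/240 - 30*(4 + 11)/47 = 1/240 - 30/47*15 = 1/240 - 450/47 = -107953/11280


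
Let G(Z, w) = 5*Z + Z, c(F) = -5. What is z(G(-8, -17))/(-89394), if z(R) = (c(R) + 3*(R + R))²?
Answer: -85849/89394 ≈ -0.96034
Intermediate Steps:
G(Z, w) = 6*Z
z(R) = (-5 + 6*R)² (z(R) = (-5 + 3*(R + R))² = (-5 + 3*(2*R))² = (-5 + 6*R)²)
z(G(-8, -17))/(-89394) = (-5 + 6*(6*(-8)))²/(-89394) = (-5 + 6*(-48))²*(-1/89394) = (-5 - 288)²*(-1/89394) = (-293)²*(-1/89394) = 85849*(-1/89394) = -85849/89394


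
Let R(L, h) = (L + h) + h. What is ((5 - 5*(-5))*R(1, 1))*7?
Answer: 630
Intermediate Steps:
R(L, h) = L + 2*h
((5 - 5*(-5))*R(1, 1))*7 = ((5 - 5*(-5))*(1 + 2*1))*7 = ((5 + 25)*(1 + 2))*7 = (30*3)*7 = 90*7 = 630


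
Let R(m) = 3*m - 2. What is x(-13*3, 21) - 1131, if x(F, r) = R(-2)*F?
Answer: -819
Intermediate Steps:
R(m) = -2 + 3*m
x(F, r) = -8*F (x(F, r) = (-2 + 3*(-2))*F = (-2 - 6)*F = -8*F)
x(-13*3, 21) - 1131 = -(-104)*3 - 1131 = -8*(-39) - 1131 = 312 - 1131 = -819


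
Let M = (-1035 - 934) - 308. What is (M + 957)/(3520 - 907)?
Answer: -440/871 ≈ -0.50517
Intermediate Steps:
M = -2277 (M = -1969 - 308 = -2277)
(M + 957)/(3520 - 907) = (-2277 + 957)/(3520 - 907) = -1320/2613 = -1320*1/2613 = -440/871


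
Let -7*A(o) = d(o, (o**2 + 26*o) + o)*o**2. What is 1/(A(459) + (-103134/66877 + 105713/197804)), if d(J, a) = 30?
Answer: -92599766756/83610142427792485 ≈ -1.1075e-6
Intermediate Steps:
A(o) = -30*o**2/7
1/(A(459) + (-103134/66877 + 105713/197804)) = 1/(-30/7*459**2 + (-103134/66877 + 105713/197804)) = 1/(-30/7*210681 + (-103134*1/66877 + 105713*(1/197804))) = 1/(-6320430/7 + (-103134/66877 + 105713/197804)) = 1/(-6320430/7 - 13330549435/13228538108) = 1/(-83610142427792485/92599766756) = -92599766756/83610142427792485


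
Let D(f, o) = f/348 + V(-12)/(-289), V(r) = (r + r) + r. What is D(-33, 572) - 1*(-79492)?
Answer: 2664890805/33524 ≈ 79492.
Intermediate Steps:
V(r) = 3*r (V(r) = 2*r + r = 3*r)
D(f, o) = 36/289 + f/348 (D(f, o) = f/348 + (3*(-12))/(-289) = f*(1/348) - 36*(-1/289) = f/348 + 36/289 = 36/289 + f/348)
D(-33, 572) - 1*(-79492) = (36/289 + (1/348)*(-33)) - 1*(-79492) = (36/289 - 11/116) + 79492 = 997/33524 + 79492 = 2664890805/33524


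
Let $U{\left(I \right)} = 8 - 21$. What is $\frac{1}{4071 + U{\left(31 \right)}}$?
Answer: $\frac{1}{4058} \approx 0.00024643$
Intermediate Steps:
$U{\left(I \right)} = -13$
$\frac{1}{4071 + U{\left(31 \right)}} = \frac{1}{4071 - 13} = \frac{1}{4058}$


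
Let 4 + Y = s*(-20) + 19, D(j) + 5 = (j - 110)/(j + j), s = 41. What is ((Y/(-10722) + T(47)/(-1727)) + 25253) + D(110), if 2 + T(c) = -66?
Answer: 467516659043/18516894 ≈ 25248.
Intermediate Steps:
D(j) = -5 + (-110 + j)/(2*j) (D(j) = -5 + (j - 110)/(j + j) = -5 + (-110 + j)/((2*j)) = -5 + (-110 + j)*(1/(2*j)) = -5 + (-110 + j)/(2*j))
Y = -805 (Y = -4 + (41*(-20) + 19) = -4 + (-820 + 19) = -4 - 801 = -805)
T(c) = -68 (T(c) = -2 - 66 = -68)
((Y/(-10722) + T(47)/(-1727)) + 25253) + D(110) = ((-805/(-10722) - 68/(-1727)) + 25253) + (-9/2 - 55/110) = ((-805*(-1/10722) - 68*(-1/1727)) + 25253) + (-9/2 - 55*1/110) = ((805/10722 + 68/1727) + 25253) + (-9/2 - ½) = (2119331/18516894 + 25253) - 5 = 467609243513/18516894 - 5 = 467516659043/18516894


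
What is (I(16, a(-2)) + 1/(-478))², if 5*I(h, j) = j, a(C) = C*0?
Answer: 1/228484 ≈ 4.3767e-6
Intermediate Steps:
a(C) = 0
I(h, j) = j/5
(I(16, a(-2)) + 1/(-478))² = ((⅕)*0 + 1/(-478))² = (0 - 1/478)² = (-1/478)² = 1/228484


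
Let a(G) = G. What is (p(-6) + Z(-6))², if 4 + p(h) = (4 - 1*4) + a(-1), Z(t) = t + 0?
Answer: 121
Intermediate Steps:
Z(t) = t
p(h) = -5 (p(h) = -4 + ((4 - 1*4) - 1) = -4 + ((4 - 4) - 1) = -4 + (0 - 1) = -4 - 1 = -5)
(p(-6) + Z(-6))² = (-5 - 6)² = (-11)² = 121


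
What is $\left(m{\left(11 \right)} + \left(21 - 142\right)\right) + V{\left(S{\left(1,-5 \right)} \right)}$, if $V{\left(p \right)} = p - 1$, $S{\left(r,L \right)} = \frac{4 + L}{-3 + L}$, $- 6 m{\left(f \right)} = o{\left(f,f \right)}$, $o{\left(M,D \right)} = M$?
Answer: $- \frac{2969}{24} \approx -123.71$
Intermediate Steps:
$m{\left(f \right)} = - \frac{f}{6}$
$S{\left(r,L \right)} = \frac{4 + L}{-3 + L}$
$V{\left(p \right)} = -1 + p$
$\left(m{\left(11 \right)} + \left(21 - 142\right)\right) + V{\left(S{\left(1,-5 \right)} \right)} = \left(\left(- \frac{1}{6}\right) 11 + \left(21 - 142\right)\right) - \left(1 - \frac{4 - 5}{-3 - 5}\right) = \left(- \frac{11}{6} + \left(21 - 142\right)\right) - \left(1 - \frac{1}{-8} \left(-1\right)\right) = \left(- \frac{11}{6} - 121\right) - \frac{7}{8} = - \frac{737}{6} + \left(-1 + \frac{1}{8}\right) = - \frac{737}{6} - \frac{7}{8} = - \frac{2969}{24}$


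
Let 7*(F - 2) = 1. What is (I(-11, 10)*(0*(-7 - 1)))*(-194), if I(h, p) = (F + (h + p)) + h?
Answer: 0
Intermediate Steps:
F = 15/7 (F = 2 + (1/7)*1 = 2 + 1/7 = 15/7 ≈ 2.1429)
I(h, p) = 15/7 + p + 2*h (I(h, p) = (15/7 + (h + p)) + h = (15/7 + h + p) + h = 15/7 + p + 2*h)
(I(-11, 10)*(0*(-7 - 1)))*(-194) = ((15/7 + 10 + 2*(-11))*(0*(-7 - 1)))*(-194) = ((15/7 + 10 - 22)*(0*(-8)))*(-194) = -69/7*0*(-194) = 0*(-194) = 0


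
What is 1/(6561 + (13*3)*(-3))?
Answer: 1/6444 ≈ 0.00015518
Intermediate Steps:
1/(6561 + (13*3)*(-3)) = 1/(6561 + 39*(-3)) = 1/(6561 - 117) = 1/6444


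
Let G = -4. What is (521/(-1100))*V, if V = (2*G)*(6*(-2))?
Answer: -12504/275 ≈ -45.469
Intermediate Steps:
V = 96 (V = (2*(-4))*(6*(-2)) = -8*(-12) = 96)
(521/(-1100))*V = (521/(-1100))*96 = (521*(-1/1100))*96 = -521/1100*96 = -12504/275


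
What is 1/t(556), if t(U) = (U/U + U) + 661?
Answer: 1/1218 ≈ 0.00082102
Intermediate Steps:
t(U) = 662 + U (t(U) = (1 + U) + 661 = 662 + U)
1/t(556) = 1/(662 + 556) = 1/1218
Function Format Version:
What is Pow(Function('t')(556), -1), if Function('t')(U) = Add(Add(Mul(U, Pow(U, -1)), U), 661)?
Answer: Rational(1, 1218) ≈ 0.00082102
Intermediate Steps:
Function('t')(U) = Add(662, U) (Function('t')(U) = Add(Add(1, U), 661) = Add(662, U))
Pow(Function('t')(556), -1) = Pow(Add(662, 556), -1) = Pow(1218, -1) = Rational(1, 1218)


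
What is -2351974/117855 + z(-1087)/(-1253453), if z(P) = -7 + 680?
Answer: -2948168182637/147725703315 ≈ -19.957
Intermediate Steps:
z(P) = 673
-2351974/117855 + z(-1087)/(-1253453) = -2351974/117855 + 673/(-1253453) = -2351974*1/117855 + 673*(-1/1253453) = -2351974/117855 - 673/1253453 = -2948168182637/147725703315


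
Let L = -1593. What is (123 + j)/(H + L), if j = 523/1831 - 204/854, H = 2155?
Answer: 48101255/219696197 ≈ 0.21894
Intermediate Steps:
j = 36559/781837 (j = 523*(1/1831) - 204*1/854 = 523/1831 - 102/427 = 36559/781837 ≈ 0.046760)
(123 + j)/(H + L) = (123 + 36559/781837)/(2155 - 1593) = (96202510/781837)/562 = (96202510/781837)*(1/562) = 48101255/219696197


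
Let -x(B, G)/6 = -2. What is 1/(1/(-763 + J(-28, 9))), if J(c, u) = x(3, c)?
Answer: -751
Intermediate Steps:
x(B, G) = 12 (x(B, G) = -6*(-2) = 12)
J(c, u) = 12
1/(1/(-763 + J(-28, 9))) = 1/(1/(-763 + 12)) = 1/(1/(-751)) = 1/(-1/751) = -751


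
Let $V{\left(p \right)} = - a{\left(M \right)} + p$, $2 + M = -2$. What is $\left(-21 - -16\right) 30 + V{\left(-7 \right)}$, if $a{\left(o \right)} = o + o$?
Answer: $-149$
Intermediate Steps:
$M = -4$ ($M = -2 - 2 = -4$)
$a{\left(o \right)} = 2 o$
$V{\left(p \right)} = 8 + p$ ($V{\left(p \right)} = - 2 \left(-4\right) + p = \left(-1\right) \left(-8\right) + p = 8 + p$)
$\left(-21 - -16\right) 30 + V{\left(-7 \right)} = \left(-21 - -16\right) 30 + \left(8 - 7\right) = \left(-21 + 16\right) 30 + 1 = \left(-5\right) 30 + 1 = -150 + 1 = -149$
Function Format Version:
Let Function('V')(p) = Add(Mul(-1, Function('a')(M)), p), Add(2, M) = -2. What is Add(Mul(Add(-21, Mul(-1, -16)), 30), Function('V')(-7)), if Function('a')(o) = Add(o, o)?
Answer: -149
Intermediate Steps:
M = -4 (M = Add(-2, -2) = -4)
Function('a')(o) = Mul(2, o)
Function('V')(p) = Add(8, p) (Function('V')(p) = Add(Mul(-1, Mul(2, -4)), p) = Add(Mul(-1, -8), p) = Add(8, p))
Add(Mul(Add(-21, Mul(-1, -16)), 30), Function('V')(-7)) = Add(Mul(Add(-21, Mul(-1, -16)), 30), Add(8, -7)) = Add(Mul(Add(-21, 16), 30), 1) = Add(Mul(-5, 30), 1) = Add(-150, 1) = -149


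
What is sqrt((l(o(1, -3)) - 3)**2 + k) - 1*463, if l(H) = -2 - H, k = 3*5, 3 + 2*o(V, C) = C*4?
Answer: -463 + sqrt(85)/2 ≈ -458.39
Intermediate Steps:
o(V, C) = -3/2 + 2*C (o(V, C) = -3/2 + (C*4)/2 = -3/2 + (4*C)/2 = -3/2 + 2*C)
k = 15
sqrt((l(o(1, -3)) - 3)**2 + k) - 1*463 = sqrt(((-2 - (-3/2 + 2*(-3))) - 3)**2 + 15) - 1*463 = sqrt(((-2 - (-3/2 - 6)) - 3)**2 + 15) - 463 = sqrt(((-2 - 1*(-15/2)) - 3)**2 + 15) - 463 = sqrt(((-2 + 15/2) - 3)**2 + 15) - 463 = sqrt((11/2 - 3)**2 + 15) - 463 = sqrt((5/2)**2 + 15) - 463 = sqrt(25/4 + 15) - 463 = sqrt(85/4) - 463 = sqrt(85)/2 - 463 = -463 + sqrt(85)/2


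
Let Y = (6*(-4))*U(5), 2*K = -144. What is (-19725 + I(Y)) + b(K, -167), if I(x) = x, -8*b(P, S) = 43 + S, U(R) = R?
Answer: -39659/2 ≈ -19830.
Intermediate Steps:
K = -72 (K = (½)*(-144) = -72)
Y = -120 (Y = (6*(-4))*5 = -24*5 = -120)
b(P, S) = -43/8 - S/8 (b(P, S) = -(43 + S)/8 = -43/8 - S/8)
(-19725 + I(Y)) + b(K, -167) = (-19725 - 120) + (-43/8 - ⅛*(-167)) = -19845 + (-43/8 + 167/8) = -19845 + 31/2 = -39659/2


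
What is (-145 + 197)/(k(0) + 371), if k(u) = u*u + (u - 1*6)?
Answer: 52/365 ≈ 0.14247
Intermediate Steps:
k(u) = -6 + u + u**2 (k(u) = u**2 + (u - 6) = u**2 + (-6 + u) = -6 + u + u**2)
(-145 + 197)/(k(0) + 371) = (-145 + 197)/((-6 + 0 + 0**2) + 371) = 52/((-6 + 0 + 0) + 371) = 52/(-6 + 371) = 52/365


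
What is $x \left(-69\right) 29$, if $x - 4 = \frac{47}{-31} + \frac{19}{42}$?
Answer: $- \frac{2549941}{434} \approx -5875.4$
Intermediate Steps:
$x = \frac{3823}{1302}$ ($x = 4 + \left(\frac{47}{-31} + \frac{19}{42}\right) = 4 + \left(47 \left(- \frac{1}{31}\right) + 19 \cdot \frac{1}{42}\right) = 4 + \left(- \frac{47}{31} + \frac{19}{42}\right) = 4 - \frac{1385}{1302} = \frac{3823}{1302} \approx 2.9363$)
$x \left(-69\right) 29 = \frac{3823}{1302} \left(-69\right) 29 = \left(- \frac{87929}{434}\right) 29 = - \frac{2549941}{434}$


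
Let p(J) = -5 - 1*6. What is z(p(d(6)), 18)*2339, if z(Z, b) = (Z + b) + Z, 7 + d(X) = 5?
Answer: -9356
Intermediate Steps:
d(X) = -2 (d(X) = -7 + 5 = -2)
p(J) = -11 (p(J) = -5 - 6 = -11)
z(Z, b) = b + 2*Z
z(p(d(6)), 18)*2339 = (18 + 2*(-11))*2339 = (18 - 22)*2339 = -4*2339 = -9356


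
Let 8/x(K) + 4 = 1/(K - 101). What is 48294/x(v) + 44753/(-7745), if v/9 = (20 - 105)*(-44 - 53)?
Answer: -55448358628973/2295741920 ≈ -24153.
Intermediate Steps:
v = 74205 (v = 9*((20 - 105)*(-44 - 53)) = 9*(-85*(-97)) = 9*8245 = 74205)
x(K) = 8/(-4 + 1/(-101 + K)) (x(K) = 8/(-4 + 1/(K - 101)) = 8/(-4 + 1/(-101 + K)))
48294/x(v) + 44753/(-7745) = 48294/((8*(101 - 1*74205)/(-405 + 4*74205))) + 44753/(-7745) = 48294/((8*(101 - 74205)/(-405 + 296820))) + 44753*(-1/7745) = 48294/((8*(-74104)/296415)) - 44753/7745 = 48294/((8*(1/296415)*(-74104))) - 44753/7745 = 48294/(-592832/296415) - 44753/7745 = 48294*(-296415/592832) - 44753/7745 = -7157533005/296416 - 44753/7745 = -55448358628973/2295741920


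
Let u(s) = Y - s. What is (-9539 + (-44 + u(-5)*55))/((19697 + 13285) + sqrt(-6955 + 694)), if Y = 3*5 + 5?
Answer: -90238752/362606195 + 2736*I*sqrt(6261)/362606195 ≈ -0.24886 + 0.00059704*I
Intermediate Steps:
Y = 20 (Y = 15 + 5 = 20)
u(s) = 20 - s
(-9539 + (-44 + u(-5)*55))/((19697 + 13285) + sqrt(-6955 + 694)) = (-9539 + (-44 + (20 - 1*(-5))*55))/((19697 + 13285) + sqrt(-6955 + 694)) = (-9539 + (-44 + (20 + 5)*55))/(32982 + sqrt(-6261)) = (-9539 + (-44 + 25*55))/(32982 + I*sqrt(6261)) = (-9539 + (-44 + 1375))/(32982 + I*sqrt(6261)) = (-9539 + 1331)/(32982 + I*sqrt(6261)) = -8208/(32982 + I*sqrt(6261))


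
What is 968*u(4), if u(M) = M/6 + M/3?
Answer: 1936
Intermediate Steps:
u(M) = M/2 (u(M) = M*(⅙) + M*(⅓) = M/6 + M/3 = M/2)
968*u(4) = 968*((½)*4) = 968*2 = 1936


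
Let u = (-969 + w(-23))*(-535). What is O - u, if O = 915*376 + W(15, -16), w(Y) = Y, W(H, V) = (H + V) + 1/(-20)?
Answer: -3733621/20 ≈ -1.8668e+5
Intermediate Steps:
W(H, V) = -1/20 + H + V (W(H, V) = (H + V) - 1/20 = -1/20 + H + V)
O = 6880779/20 (O = 915*376 + (-1/20 + 15 - 16) = 344040 - 21/20 = 6880779/20 ≈ 3.4404e+5)
u = 530720 (u = (-969 - 23)*(-535) = -992*(-535) = 530720)
O - u = 6880779/20 - 1*530720 = 6880779/20 - 530720 = -3733621/20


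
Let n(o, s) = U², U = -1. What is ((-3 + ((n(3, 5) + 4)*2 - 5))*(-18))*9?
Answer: -324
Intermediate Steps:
n(o, s) = 1 (n(o, s) = (-1)² = 1)
((-3 + ((n(3, 5) + 4)*2 - 5))*(-18))*9 = ((-3 + ((1 + 4)*2 - 5))*(-18))*9 = ((-3 + (5*2 - 5))*(-18))*9 = ((-3 + (10 - 5))*(-18))*9 = ((-3 + 5)*(-18))*9 = (2*(-18))*9 = -36*9 = -324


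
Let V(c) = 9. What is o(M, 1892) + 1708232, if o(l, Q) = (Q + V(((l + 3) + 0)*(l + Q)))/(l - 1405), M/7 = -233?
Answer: 5186190451/3036 ≈ 1.7082e+6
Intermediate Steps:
M = -1631 (M = 7*(-233) = -1631)
o(l, Q) = (9 + Q)/(-1405 + l) (o(l, Q) = (Q + 9)/(l - 1405) = (9 + Q)/(-1405 + l))
o(M, 1892) + 1708232 = (9 + 1892)/(-1405 - 1631) + 1708232 = 1901/(-3036) + 1708232 = -1/3036*1901 + 1708232 = -1901/3036 + 1708232 = 5186190451/3036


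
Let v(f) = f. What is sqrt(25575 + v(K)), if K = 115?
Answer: sqrt(25690) ≈ 160.28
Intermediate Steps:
sqrt(25575 + v(K)) = sqrt(25575 + 115) = sqrt(25690)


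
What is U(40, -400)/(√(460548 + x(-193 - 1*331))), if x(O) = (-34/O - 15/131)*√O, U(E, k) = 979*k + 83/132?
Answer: -51691117*√131/(132*√(60331788 - 13*I*√131)) ≈ -577.04 - 0.00071155*I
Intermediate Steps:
U(E, k) = 83/132 + 979*k (U(E, k) = 979*k + 83*(1/132) = 979*k + 83/132 = 83/132 + 979*k)
x(O) = √O*(-15/131 - 34/O) (x(O) = (-34/O - 15*1/131)*√O = (-34/O - 15/131)*√O = (-15/131 - 34/O)*√O = √O*(-15/131 - 34/O))
U(40, -400)/(√(460548 + x(-193 - 1*331))) = (83/132 + 979*(-400))/(√(460548 + (-4454 - 15*(-193 - 1*331))/(131*√(-193 - 1*331)))) = (83/132 - 391600)/(√(460548 + (-4454 - 15*(-193 - 331))/(131*√(-193 - 331)))) = -51691117/(132*√(460548 + (-4454 - 15*(-524))/(131*√(-524)))) = -51691117/(132*√(460548 + (-I*√131/262)*(-4454 + 7860)/131)) = -51691117/(132*√(460548 + (1/131)*(-I*√131/262)*3406)) = -51691117/(132*√(460548 - 13*I*√131/131))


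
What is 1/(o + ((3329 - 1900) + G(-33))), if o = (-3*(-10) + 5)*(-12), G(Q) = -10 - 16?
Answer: 1/983 ≈ 0.0010173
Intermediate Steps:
G(Q) = -26
o = -420 (o = (30 + 5)*(-12) = 35*(-12) = -420)
1/(o + ((3329 - 1900) + G(-33))) = 1/(-420 + ((3329 - 1900) - 26)) = 1/(-420 + (1429 - 26)) = 1/(-420 + 1403) = 1/983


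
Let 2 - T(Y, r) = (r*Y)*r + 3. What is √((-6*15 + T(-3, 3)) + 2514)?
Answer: 35*√2 ≈ 49.497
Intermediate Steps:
T(Y, r) = -1 - Y*r² (T(Y, r) = 2 - ((r*Y)*r + 3) = 2 - ((Y*r)*r + 3) = 2 - (Y*r² + 3) = 2 - (3 + Y*r²) = 2 + (-3 - Y*r²) = -1 - Y*r²)
√((-6*15 + T(-3, 3)) + 2514) = √((-6*15 + (-1 - 1*(-3)*3²)) + 2514) = √((-90 + (-1 - 1*(-3)*9)) + 2514) = √((-90 + (-1 + 27)) + 2514) = √((-90 + 26) + 2514) = √(-64 + 2514) = √2450 = 35*√2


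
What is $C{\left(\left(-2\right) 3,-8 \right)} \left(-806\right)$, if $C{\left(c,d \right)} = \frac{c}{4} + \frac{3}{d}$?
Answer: $\frac{6045}{4} \approx 1511.3$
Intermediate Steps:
$C{\left(c,d \right)} = \frac{3}{d} + \frac{c}{4}$ ($C{\left(c,d \right)} = c \frac{1}{4} + \frac{3}{d} = \frac{c}{4} + \frac{3}{d} = \frac{3}{d} + \frac{c}{4}$)
$C{\left(\left(-2\right) 3,-8 \right)} \left(-806\right) = \left(\frac{3}{-8} + \frac{\left(-2\right) 3}{4}\right) \left(-806\right) = \left(3 \left(- \frac{1}{8}\right) + \frac{1}{4} \left(-6\right)\right) \left(-806\right) = \left(- \frac{3}{8} - \frac{3}{2}\right) \left(-806\right) = \left(- \frac{15}{8}\right) \left(-806\right) = \frac{6045}{4}$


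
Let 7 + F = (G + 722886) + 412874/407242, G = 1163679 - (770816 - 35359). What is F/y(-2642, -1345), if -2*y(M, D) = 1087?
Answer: -42616098756/20121457 ≈ -2117.9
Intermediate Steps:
y(M, D) = -1087/2 (y(M, D) = -½*1087 = -1087/2)
G = 428222 (G = 1163679 - 1*735457 = 1163679 - 735457 = 428222)
F = 21308049378/18511 (F = -7 + ((428222 + 722886) + 412874/407242) = -7 + (1151108 + 412874*(1/407242)) = -7 + (1151108 + 18767/18511) = -7 + 21308178955/18511 = 21308049378/18511 ≈ 1.1511e+6)
F/y(-2642, -1345) = 21308049378/(18511*(-1087/2)) = (21308049378/18511)*(-2/1087) = -42616098756/20121457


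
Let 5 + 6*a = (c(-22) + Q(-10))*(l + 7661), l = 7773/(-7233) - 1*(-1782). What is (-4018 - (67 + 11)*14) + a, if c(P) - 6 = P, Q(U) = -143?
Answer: -3693485953/14466 ≈ -2.5532e+5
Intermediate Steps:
c(P) = 6 + P
l = 4293811/2411 (l = 7773*(-1/7233) + 1782 = -2591/2411 + 1782 = 4293811/2411 ≈ 1780.9)
a = -3619564693/14466 (a = -⅚ + (((6 - 22) - 143)*(4293811/2411 + 7661))/6 = -⅚ + ((-16 - 143)*(22764482/2411))/6 = -⅚ + (-159*22764482/2411)/6 = -⅚ + (⅙)*(-3619552638/2411) = -⅚ - 603258773/2411 = -3619564693/14466 ≈ -2.5021e+5)
(-4018 - (67 + 11)*14) + a = (-4018 - (67 + 11)*14) - 3619564693/14466 = (-4018 - 78*14) - 3619564693/14466 = (-4018 - 1*1092) - 3619564693/14466 = (-4018 - 1092) - 3619564693/14466 = -5110 - 3619564693/14466 = -3693485953/14466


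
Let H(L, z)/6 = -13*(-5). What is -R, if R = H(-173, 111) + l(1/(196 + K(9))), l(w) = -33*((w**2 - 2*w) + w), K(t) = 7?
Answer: -16078176/41209 ≈ -390.16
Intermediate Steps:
H(L, z) = 390 (H(L, z) = 6*(-13*(-5)) = 6*65 = 390)
l(w) = -33*w**2 + 33*w (l(w) = -33*(w**2 - w) = -33*w**2 + 33*w)
R = 16078176/41209 (R = 390 + 33*(1 - 1/(196 + 7))/(196 + 7) = 390 + 33*(1 - 1/203)/203 = 390 + 33*(1/203)*(1 - 1*1/203) = 390 + 33*(1/203)*(1 - 1/203) = 390 + 33*(1/203)*(202/203) = 390 + 6666/41209 = 16078176/41209 ≈ 390.16)
-R = -1*16078176/41209 = -16078176/41209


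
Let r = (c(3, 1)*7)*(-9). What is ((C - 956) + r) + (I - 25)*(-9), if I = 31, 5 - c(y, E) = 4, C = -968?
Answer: -2041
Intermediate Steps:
c(y, E) = 1 (c(y, E) = 5 - 1*4 = 5 - 4 = 1)
r = -63 (r = (1*7)*(-9) = 7*(-9) = -63)
((C - 956) + r) + (I - 25)*(-9) = ((-968 - 956) - 63) + (31 - 25)*(-9) = (-1924 - 63) + 6*(-9) = -1987 - 54 = -2041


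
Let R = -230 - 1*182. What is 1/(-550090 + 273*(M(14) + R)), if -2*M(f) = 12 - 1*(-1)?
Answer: -2/1328681 ≈ -1.5053e-6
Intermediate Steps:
M(f) = -13/2 (M(f) = -(12 - 1*(-1))/2 = -(12 + 1)/2 = -½*13 = -13/2)
R = -412 (R = -230 - 182 = -412)
1/(-550090 + 273*(M(14) + R)) = 1/(-550090 + 273*(-13/2 - 412)) = 1/(-550090 + 273*(-837/2)) = 1/(-550090 - 228501/2) = 1/(-1328681/2) = -2/1328681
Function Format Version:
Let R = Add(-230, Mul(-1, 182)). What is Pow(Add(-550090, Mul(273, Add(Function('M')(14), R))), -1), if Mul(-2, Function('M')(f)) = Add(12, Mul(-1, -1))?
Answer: Rational(-2, 1328681) ≈ -1.5053e-6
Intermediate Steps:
Function('M')(f) = Rational(-13, 2) (Function('M')(f) = Mul(Rational(-1, 2), Add(12, Mul(-1, -1))) = Mul(Rational(-1, 2), Add(12, 1)) = Mul(Rational(-1, 2), 13) = Rational(-13, 2))
R = -412 (R = Add(-230, -182) = -412)
Pow(Add(-550090, Mul(273, Add(Function('M')(14), R))), -1) = Pow(Add(-550090, Mul(273, Add(Rational(-13, 2), -412))), -1) = Pow(Add(-550090, Mul(273, Rational(-837, 2))), -1) = Pow(Add(-550090, Rational(-228501, 2)), -1) = Pow(Rational(-1328681, 2), -1) = Rational(-2, 1328681)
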